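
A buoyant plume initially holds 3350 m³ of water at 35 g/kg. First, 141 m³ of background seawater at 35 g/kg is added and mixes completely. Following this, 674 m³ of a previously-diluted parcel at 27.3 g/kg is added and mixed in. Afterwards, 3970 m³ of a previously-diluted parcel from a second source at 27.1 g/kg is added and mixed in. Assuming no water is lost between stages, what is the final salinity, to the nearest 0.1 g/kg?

Total salt / total volume:
Initial salt = 3,350×35 = 117,250
After stage 1: salt = 117,250 + 141×35 = 122,185; volume = 3,491 m³; S = 35 g/kg
After stage 2: salt = 122,185 + 674×27.3 = 140,585.2; volume = 4,165 m³; S = 33.754 g/kg
After stage 3: salt = 140,585.2 + 3,970×27.1 = 248,172.2; volume = 8,135 m³
S = 248,172.2 / 8,135 = 30.5067 g/kg

30.5 g/kg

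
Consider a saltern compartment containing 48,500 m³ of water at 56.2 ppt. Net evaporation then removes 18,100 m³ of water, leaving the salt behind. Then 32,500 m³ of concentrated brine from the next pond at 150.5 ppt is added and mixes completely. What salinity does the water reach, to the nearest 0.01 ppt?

After evaporation: salt = 48,500×56.2 = 2,725,700; volume = 48,500 − 18,100 = 30,400 m³
After mixing: salt = 2,725,700 + 32,500×150.5 = 7,616,950; volume = 30,400 + 32,500 = 62,900 m³
S = 7,616,950 / 62,900 = 121.0962 ppt

121.10 ppt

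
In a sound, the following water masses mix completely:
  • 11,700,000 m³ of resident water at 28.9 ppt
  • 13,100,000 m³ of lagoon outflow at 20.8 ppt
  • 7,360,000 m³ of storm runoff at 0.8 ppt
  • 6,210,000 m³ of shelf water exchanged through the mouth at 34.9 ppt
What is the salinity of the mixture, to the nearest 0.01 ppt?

21.72 ppt

Weighted by volume,
salt = 11,700,000×28.9 + 13,100,000×20.8 + 7,360,000×0.8 + 6,210,000×34.9 = 338,130,000 + 272,480,000 + 5,888,000 + 216,729,000 = 833,227,000
volume = 11,700,000 + 13,100,000 + 7,360,000 + 6,210,000 = 38,370,000 m³
S = 833,227,000 / 38,370,000 = 21.7156 ppt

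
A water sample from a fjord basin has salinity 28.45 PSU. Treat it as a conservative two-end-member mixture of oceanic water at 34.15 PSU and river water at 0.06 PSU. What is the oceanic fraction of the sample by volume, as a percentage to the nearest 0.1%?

Let g be the oceanic fraction. Salt balance per unit volume:
g×34.15 + (1−g)×0.06 = 28.45
g = (28.45 − 0.06) / (34.15 − 0.06) = 28.39/34.09 = 0.8328

83.3%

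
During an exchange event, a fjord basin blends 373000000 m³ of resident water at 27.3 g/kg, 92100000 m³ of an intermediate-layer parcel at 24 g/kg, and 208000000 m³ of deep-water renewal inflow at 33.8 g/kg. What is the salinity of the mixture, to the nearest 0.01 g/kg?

28.86 g/kg

By conservation of dissolved salt,
salt = 373,000,000×27.3 + 92,100,000×24 + 208,000,000×33.8 = 10,182,900,000 + 2,210,400,000 + 7,030,400,000 = 19,423,700,000
volume = 373,000,000 + 92,100,000 + 208,000,000 = 673,100,000 m³
S = 19,423,700,000 / 673,100,000 = 28.8571 g/kg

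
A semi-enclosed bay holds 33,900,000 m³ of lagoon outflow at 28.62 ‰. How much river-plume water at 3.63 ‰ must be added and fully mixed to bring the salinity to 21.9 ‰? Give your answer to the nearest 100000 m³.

Salt balance: 33,900,000×28.62 + V×3.63 = (33,900,000+V)×21.9
970,218,000 + 3.63V = 742,410,000 + 21.9V
227,808,000 = 18.27V
V = 12,468,965.52 m³

12500000 m³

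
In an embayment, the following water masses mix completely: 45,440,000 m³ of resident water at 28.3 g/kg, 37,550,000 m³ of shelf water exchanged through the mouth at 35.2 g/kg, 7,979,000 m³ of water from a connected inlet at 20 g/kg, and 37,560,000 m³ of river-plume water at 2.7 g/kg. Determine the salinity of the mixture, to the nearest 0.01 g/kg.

22.32 g/kg

Salt balance:
salt = 45,440,000×28.3 + 37,550,000×35.2 + 7,979,000×20 + 37,560,000×2.7 = 1,285,952,000 + 1,321,760,000 + 159,580,000 + 101,412,000 = 2,868,704,000
volume = 45,440,000 + 37,550,000 + 7,979,000 + 37,560,000 = 128,529,000 m³
S = 2,868,704,000 / 128,529,000 = 22.3195 g/kg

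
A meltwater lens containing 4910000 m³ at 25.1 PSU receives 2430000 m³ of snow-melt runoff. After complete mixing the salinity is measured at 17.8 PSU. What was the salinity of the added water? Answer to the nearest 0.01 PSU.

3.05 PSU

Salt balance: 4,910,000×25.1 + 2,430,000×S = 7,340,000×17.8
123,241,000 + 2,430,000·S = 130,652,000
S = (130,652,000 − 123,241,000) / 2,430,000 = 3.0498 PSU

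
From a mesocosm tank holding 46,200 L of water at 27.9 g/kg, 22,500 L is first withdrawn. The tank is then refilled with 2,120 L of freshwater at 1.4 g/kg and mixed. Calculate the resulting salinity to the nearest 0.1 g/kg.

25.7 g/kg

Remaining after removal: 23,700 L at 27.9 g/kg (salt = 661,230)
After addition: salt = 661,230 + 2,120×1.4 = 664,198; volume = 25,820 L
S = 664,198 / 25,820 = 25.7242 g/kg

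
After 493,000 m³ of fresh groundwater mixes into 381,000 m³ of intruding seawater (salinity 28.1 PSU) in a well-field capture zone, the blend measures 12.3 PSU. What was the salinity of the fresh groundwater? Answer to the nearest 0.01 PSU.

0.09 PSU

Salt balance: 381,000×28.1 + 493,000×S = 874,000×12.3
10,706,100 + 493,000·S = 10,750,200
S = (10,750,200 − 10,706,100) / 493,000 = 0.0895 PSU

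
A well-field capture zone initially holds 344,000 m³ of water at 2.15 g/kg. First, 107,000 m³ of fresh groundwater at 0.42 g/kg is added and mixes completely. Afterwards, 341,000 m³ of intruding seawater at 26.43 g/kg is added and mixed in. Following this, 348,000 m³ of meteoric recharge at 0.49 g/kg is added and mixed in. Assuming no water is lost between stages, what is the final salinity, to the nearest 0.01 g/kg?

By conservation of dissolved salt,
Initial salt = 344,000×2.15 = 739,600
After stage 1: salt = 739,600 + 107,000×0.42 = 784,540; volume = 451,000 m³; S = 1.74 g/kg
After stage 2: salt = 784,540 + 341,000×26.43 = 9,797,170; volume = 792,000 m³; S = 12.37 g/kg
After stage 3: salt = 9,797,170 + 348,000×0.49 = 9,967,690; volume = 1,140,000 m³
S = 9,967,690 / 1,140,000 = 8.7436 g/kg

8.74 g/kg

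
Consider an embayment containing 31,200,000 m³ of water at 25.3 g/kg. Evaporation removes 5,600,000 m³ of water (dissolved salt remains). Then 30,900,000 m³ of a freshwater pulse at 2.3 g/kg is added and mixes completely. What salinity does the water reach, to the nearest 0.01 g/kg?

15.23 g/kg

After evaporation: salt = 31,200,000×25.3 = 789,360,000; volume = 31,200,000 − 5,600,000 = 25,600,000 m³
After mixing: salt = 789,360,000 + 30,900,000×2.3 = 860,430,000; volume = 25,600,000 + 30,900,000 = 56,500,000 m³
S = 860,430,000 / 56,500,000 = 15.2288 g/kg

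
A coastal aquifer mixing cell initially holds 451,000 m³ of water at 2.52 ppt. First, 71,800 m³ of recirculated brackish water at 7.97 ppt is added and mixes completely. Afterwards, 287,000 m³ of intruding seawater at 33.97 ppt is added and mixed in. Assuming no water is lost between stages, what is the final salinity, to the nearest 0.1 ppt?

14.1 ppt

By conservation of dissolved salt,
Initial salt = 451,000×2.52 = 1,136,520
After stage 1: salt = 1,136,520 + 71,800×7.97 = 1,708,766; volume = 522,800 m³; S = 3.268 ppt
After stage 2: salt = 1,708,766 + 287,000×33.97 = 11,458,156; volume = 809,800 m³
S = 11,458,156 / 809,800 = 14.1494 ppt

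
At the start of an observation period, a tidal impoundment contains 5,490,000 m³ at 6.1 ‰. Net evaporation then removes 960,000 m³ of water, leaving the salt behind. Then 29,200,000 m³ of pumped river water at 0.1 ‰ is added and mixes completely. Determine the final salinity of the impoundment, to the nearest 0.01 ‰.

1.08 ‰

After evaporation: salt = 5,490,000×6.1 = 33,489,000; volume = 5,490,000 − 960,000 = 4,530,000 m³
After mixing: salt = 33,489,000 + 29,200,000×0.1 = 36,409,000; volume = 4,530,000 + 29,200,000 = 33,730,000 m³
S = 36,409,000 / 33,730,000 = 1.0794 ‰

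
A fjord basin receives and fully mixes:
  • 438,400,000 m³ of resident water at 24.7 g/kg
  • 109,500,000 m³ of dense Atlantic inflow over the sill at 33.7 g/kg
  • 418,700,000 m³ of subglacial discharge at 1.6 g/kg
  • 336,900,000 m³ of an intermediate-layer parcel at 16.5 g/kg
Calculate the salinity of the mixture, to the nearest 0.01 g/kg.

15.92 g/kg

Mass of salt is conserved:
salt = 438,400,000×24.7 + 109,500,000×33.7 + 418,700,000×1.6 + 336,900,000×16.5 = 10,828,480,000 + 3,690,150,000 + 669,920,000 + 5,558,850,000 = 20,747,400,000
volume = 438,400,000 + 109,500,000 + 418,700,000 + 336,900,000 = 1,303,500,000 m³
S = 20,747,400,000 / 1,303,500,000 = 15.9167 g/kg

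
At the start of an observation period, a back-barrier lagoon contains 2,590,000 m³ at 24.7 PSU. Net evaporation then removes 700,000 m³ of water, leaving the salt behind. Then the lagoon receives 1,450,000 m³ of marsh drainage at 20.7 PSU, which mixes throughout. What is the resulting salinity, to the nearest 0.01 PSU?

28.14 PSU

After evaporation: salt = 2,590,000×24.7 = 63,973,000; volume = 2,590,000 − 700,000 = 1,890,000 m³
After mixing: salt = 63,973,000 + 1,450,000×20.7 = 93,988,000; volume = 1,890,000 + 1,450,000 = 3,340,000 m³
S = 93,988,000 / 3,340,000 = 28.1401 PSU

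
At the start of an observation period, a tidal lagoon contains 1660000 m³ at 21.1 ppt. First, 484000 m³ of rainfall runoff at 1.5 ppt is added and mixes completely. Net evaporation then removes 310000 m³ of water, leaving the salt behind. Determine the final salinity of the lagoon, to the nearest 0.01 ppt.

After mixing: salt = 1,660,000×21.1 + 484,000×1.5 = 35,752,000; volume = 2,144,000 m³
After evaporation: salt unchanged = 35,752,000; volume = 2,144,000 − 310,000 = 1,834,000 m³
S = 35,752,000 / 1,834,000 = 19.494 ppt

19.49 ppt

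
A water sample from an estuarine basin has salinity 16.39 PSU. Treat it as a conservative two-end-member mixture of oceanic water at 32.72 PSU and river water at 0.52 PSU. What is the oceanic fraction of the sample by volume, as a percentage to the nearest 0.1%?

Let g be the oceanic fraction. Salt balance per unit volume:
g×32.72 + (1−g)×0.52 = 16.39
g = (16.39 − 0.52) / (32.72 − 0.52) = 15.87/32.2 = 0.4929

49.3%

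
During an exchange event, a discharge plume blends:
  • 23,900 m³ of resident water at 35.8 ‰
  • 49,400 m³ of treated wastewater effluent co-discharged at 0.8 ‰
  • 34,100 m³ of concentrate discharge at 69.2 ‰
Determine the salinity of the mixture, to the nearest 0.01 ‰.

30.31 ‰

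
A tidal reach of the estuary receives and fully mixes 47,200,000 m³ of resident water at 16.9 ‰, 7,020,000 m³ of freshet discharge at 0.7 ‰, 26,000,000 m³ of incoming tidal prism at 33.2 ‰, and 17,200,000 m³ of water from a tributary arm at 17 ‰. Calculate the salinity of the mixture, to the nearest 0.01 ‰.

Salt balance:
salt = 47,200,000×16.9 + 7,020,000×0.7 + 26,000,000×33.2 + 17,200,000×17 = 797,680,000 + 4,914,000 + 863,200,000 + 292,400,000 = 1,958,194,000
volume = 47,200,000 + 7,020,000 + 26,000,000 + 17,200,000 = 97,420,000 m³
S = 1,958,194,000 / 97,420,000 = 20.1005 ‰

20.10 ‰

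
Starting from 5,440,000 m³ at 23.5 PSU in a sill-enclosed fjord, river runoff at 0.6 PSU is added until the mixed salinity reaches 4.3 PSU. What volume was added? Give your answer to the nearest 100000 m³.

28200000 m³

Salt balance: 5,440,000×23.5 + V×0.6 = (5,440,000+V)×4.3
127,840,000 + 0.6V = 23,392,000 + 4.3V
104,448,000 = 3.7V
V = 28,229,189.19 m³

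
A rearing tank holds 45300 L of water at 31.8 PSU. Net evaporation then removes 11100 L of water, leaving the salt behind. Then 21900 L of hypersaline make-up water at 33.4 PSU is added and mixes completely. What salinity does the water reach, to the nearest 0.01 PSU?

38.72 PSU

After evaporation: salt = 45,300×31.8 = 1,440,540; volume = 45,300 − 11,100 = 34,200 L
After mixing: salt = 1,440,540 + 21,900×33.4 = 2,172,000; volume = 34,200 + 21,900 = 56,100 L
S = 2,172,000 / 56,100 = 38.7166 PSU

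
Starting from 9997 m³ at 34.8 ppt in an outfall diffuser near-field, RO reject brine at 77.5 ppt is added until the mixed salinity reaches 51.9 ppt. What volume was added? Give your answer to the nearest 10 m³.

6680 m³

Salt balance: 9,997×34.8 + V×77.5 = (9,997+V)×51.9
347,895.6 + 77.5V = 518,844.3 + 51.9V
170,948.7 = 25.6V
V = 6,677.68 m³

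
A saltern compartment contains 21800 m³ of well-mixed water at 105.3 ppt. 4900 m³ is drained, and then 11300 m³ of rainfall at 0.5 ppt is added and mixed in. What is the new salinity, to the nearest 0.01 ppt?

Remaining after removal: 16,900 m³ at 105.3 ppt (salt = 1,779,570)
After addition: salt = 1,779,570 + 11,300×0.5 = 1,785,220; volume = 28,200 m³
S = 1,785,220 / 28,200 = 63.3057 ppt

63.31 ppt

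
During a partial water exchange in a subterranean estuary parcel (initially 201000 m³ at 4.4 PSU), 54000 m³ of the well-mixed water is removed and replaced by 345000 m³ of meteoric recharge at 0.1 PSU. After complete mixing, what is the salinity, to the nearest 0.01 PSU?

1.38 PSU

Remaining after removal: 147,000 m³ at 4.4 PSU (salt = 646,800)
After addition: salt = 646,800 + 345,000×0.1 = 681,300; volume = 492,000 m³
S = 681,300 / 492,000 = 1.3848 PSU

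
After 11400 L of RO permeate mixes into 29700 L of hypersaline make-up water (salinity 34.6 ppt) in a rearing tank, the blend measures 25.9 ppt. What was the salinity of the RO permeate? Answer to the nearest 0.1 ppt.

3.2 ppt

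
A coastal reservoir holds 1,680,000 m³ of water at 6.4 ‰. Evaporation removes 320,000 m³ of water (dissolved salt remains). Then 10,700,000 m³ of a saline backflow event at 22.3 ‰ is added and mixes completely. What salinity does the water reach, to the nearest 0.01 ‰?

After evaporation: salt = 1,680,000×6.4 = 10,752,000; volume = 1,680,000 − 320,000 = 1,360,000 m³
After mixing: salt = 10,752,000 + 10,700,000×22.3 = 249,362,000; volume = 1,360,000 + 10,700,000 = 12,060,000 m³
S = 249,362,000 / 12,060,000 = 20.6768 ‰

20.68 ‰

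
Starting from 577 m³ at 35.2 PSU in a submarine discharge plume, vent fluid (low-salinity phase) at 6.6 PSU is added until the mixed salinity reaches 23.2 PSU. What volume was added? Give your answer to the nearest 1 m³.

417 m³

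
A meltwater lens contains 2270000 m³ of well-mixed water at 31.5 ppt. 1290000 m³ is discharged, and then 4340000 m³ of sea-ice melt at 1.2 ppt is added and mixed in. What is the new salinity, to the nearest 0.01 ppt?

Remaining after removal: 980,000 m³ at 31.5 ppt (salt = 30,870,000)
After addition: salt = 30,870,000 + 4,340,000×1.2 = 36,078,000; volume = 5,320,000 m³
S = 36,078,000 / 5,320,000 = 6.7816 ppt

6.78 ppt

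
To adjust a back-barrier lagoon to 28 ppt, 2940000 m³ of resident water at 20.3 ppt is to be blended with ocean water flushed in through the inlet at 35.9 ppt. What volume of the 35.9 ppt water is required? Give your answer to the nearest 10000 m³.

2870000 m³

Salt balance: 2,940,000×20.3 + V×35.9 = (2,940,000+V)×28
59,682,000 + 35.9V = 82,320,000 + 28V
22,638,000 = 7.9V
V = 2,865,569.62 m³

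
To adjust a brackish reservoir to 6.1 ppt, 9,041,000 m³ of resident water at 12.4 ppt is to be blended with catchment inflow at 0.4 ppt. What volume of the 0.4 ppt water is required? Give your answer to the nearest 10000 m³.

9990000 m³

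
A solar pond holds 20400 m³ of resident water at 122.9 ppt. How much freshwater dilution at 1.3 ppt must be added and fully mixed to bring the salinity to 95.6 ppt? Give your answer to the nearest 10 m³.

Salt balance: 20,400×122.9 + V×1.3 = (20,400+V)×95.6
2,507,160 + 1.3V = 1,950,240 + 95.6V
556,920 = 94.3V
V = 5,905.83 m³

5910 m³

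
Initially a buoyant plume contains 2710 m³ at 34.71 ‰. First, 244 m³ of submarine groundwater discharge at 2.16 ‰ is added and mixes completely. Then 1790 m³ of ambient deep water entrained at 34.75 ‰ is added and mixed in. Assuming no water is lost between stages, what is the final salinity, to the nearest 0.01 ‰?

33.05 ‰

Salt balance:
Initial salt = 2,710×34.71 = 94,064.1
After stage 1: salt = 94,064.1 + 244×2.16 = 94,591.14; volume = 2,954 m³; S = 32.021 ‰
After stage 2: salt = 94,591.14 + 1,790×34.75 = 156,793.64; volume = 4,744 m³
S = 156,793.64 / 4,744 = 33.0509 ‰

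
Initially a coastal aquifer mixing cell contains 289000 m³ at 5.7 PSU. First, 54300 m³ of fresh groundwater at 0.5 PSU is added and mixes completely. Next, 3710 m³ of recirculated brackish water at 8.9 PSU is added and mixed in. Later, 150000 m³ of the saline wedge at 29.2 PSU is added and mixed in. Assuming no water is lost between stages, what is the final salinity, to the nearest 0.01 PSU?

Weighted by volume,
Initial salt = 289,000×5.7 = 1,647,300
After stage 1: salt = 1,647,300 + 54,300×0.5 = 1,674,450; volume = 343,300 m³; S = 4.878 PSU
After stage 2: salt = 1,674,450 + 3,710×8.9 = 1,707,469; volume = 347,010 m³; S = 4.921 PSU
After stage 3: salt = 1,707,469 + 150,000×29.2 = 6,087,469; volume = 497,010 m³
S = 6,087,469 / 497,010 = 12.2482 PSU

12.25 PSU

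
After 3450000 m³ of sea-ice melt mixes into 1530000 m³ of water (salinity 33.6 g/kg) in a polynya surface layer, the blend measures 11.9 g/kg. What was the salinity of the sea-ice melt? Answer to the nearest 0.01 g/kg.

2.28 g/kg

Salt balance: 1,530,000×33.6 + 3,450,000×S = 4,980,000×11.9
51,408,000 + 3,450,000·S = 59,262,000
S = (59,262,000 − 51,408,000) / 3,450,000 = 2.2765 g/kg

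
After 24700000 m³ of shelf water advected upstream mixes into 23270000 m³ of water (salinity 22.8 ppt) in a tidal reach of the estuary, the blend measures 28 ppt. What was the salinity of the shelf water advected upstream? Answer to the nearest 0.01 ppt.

32.90 ppt

Salt balance: 23,270,000×22.8 + 24,700,000×S = 47,970,000×28
530,556,000 + 24,700,000·S = 1,343,160,000
S = (1,343,160,000 − 530,556,000) / 24,700,000 = 32.8989 ppt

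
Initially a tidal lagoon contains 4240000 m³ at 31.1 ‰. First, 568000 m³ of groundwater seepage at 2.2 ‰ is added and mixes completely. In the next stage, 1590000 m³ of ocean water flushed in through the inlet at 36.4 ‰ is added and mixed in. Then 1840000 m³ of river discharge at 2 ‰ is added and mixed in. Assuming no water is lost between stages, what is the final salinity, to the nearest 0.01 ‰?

23.63 ‰

Mass of salt is conserved:
Initial salt = 4,240,000×31.1 = 131,864,000
After stage 1: salt = 131,864,000 + 568,000×2.2 = 133,113,600; volume = 4,808,000 m³; S = 27.686 ‰
After stage 2: salt = 133,113,600 + 1,590,000×36.4 = 190,989,600; volume = 6,398,000 m³; S = 29.851 ‰
After stage 3: salt = 190,989,600 + 1,840,000×2 = 194,669,600; volume = 8,238,000 m³
S = 194,669,600 / 8,238,000 = 23.6307 ‰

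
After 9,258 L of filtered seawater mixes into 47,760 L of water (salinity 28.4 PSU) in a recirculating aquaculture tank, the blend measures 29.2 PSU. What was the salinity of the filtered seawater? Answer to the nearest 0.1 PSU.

33.3 PSU

Salt balance: 47,760×28.4 + 9,258×S = 57,018×29.2
1,356,384 + 9,258·S = 1,664,925.6
S = (1,664,925.6 − 1,356,384) / 9,258 = 33.327 PSU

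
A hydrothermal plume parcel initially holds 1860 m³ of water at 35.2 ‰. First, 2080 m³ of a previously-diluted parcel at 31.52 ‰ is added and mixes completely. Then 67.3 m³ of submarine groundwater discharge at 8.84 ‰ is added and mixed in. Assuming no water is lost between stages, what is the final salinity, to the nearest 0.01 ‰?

Mass of salt is conserved:
Initial salt = 1,860×35.2 = 65,472
After stage 1: salt = 65,472 + 2,080×31.52 = 131,033.6; volume = 3,940 m³; S = 33.257 ‰
After stage 2: salt = 131,033.6 + 67.3×8.84 = 131,628.532; volume = 4,007.3 m³
S = 131,628.532 / 4,007.3 = 32.8472 ‰

32.85 ‰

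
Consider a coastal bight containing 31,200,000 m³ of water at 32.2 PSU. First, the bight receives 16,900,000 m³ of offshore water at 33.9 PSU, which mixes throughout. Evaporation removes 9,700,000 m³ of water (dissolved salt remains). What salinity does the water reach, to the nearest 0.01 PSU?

41.08 PSU

After mixing: salt = 31,200,000×32.2 + 16,900,000×33.9 = 1,577,550,000; volume = 48,100,000 m³
After evaporation: salt unchanged = 1,577,550,000; volume = 48,100,000 − 9,700,000 = 38,400,000 m³
S = 1,577,550,000 / 38,400,000 = 41.082 PSU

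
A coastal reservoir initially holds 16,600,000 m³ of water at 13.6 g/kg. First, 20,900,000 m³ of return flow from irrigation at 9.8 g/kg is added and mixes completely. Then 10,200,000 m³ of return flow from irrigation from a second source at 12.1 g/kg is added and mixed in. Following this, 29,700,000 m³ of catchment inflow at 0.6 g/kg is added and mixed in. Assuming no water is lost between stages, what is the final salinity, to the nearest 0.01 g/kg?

Mass of salt is conserved:
Initial salt = 16,600,000×13.6 = 225,760,000
After stage 1: salt = 225,760,000 + 20,900,000×9.8 = 430,580,000; volume = 37,500,000 m³; S = 11.482 g/kg
After stage 2: salt = 430,580,000 + 10,200,000×12.1 = 554,000,000; volume = 47,700,000 m³; S = 11.614 g/kg
After stage 3: salt = 554,000,000 + 29,700,000×0.6 = 571,820,000; volume = 77,400,000 m³
S = 571,820,000 / 77,400,000 = 7.3879 g/kg

7.39 g/kg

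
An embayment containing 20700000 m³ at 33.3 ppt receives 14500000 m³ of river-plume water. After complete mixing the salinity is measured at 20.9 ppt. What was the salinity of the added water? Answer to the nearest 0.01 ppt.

Salt balance: 20,700,000×33.3 + 14,500,000×S = 35,200,000×20.9
689,310,000 + 14,500,000·S = 735,680,000
S = (735,680,000 − 689,310,000) / 14,500,000 = 3.1979 ppt

3.20 ppt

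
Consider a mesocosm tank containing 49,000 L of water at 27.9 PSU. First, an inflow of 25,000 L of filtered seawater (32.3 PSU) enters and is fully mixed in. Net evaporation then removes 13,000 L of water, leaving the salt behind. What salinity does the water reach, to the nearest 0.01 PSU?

35.65 PSU

After mixing: salt = 49,000×27.9 + 25,000×32.3 = 2,174,600; volume = 74,000 L
After evaporation: salt unchanged = 2,174,600; volume = 74,000 − 13,000 = 61,000 L
S = 2,174,600 / 61,000 = 35.6492 PSU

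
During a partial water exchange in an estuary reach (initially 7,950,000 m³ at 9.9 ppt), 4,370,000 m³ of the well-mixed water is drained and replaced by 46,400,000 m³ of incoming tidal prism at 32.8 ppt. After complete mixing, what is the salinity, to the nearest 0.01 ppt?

31.16 ppt

Remaining after removal: 3,580,000 m³ at 9.9 ppt (salt = 35,442,000)
After addition: salt = 35,442,000 + 46,400,000×32.8 = 1,557,362,000; volume = 49,980,000 m³
S = 1,557,362,000 / 49,980,000 = 31.1597 ppt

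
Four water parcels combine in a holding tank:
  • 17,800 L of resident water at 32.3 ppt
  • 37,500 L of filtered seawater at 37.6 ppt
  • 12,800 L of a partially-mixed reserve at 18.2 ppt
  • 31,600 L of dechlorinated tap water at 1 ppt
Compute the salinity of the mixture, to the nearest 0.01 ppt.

By conservation of dissolved salt,
salt = 17,800×32.3 + 37,500×37.6 + 12,800×18.2 + 31,600×1 = 574,940 + 1,410,000 + 232,960 + 31,600 = 2,249,500
volume = 17,800 + 37,500 + 12,800 + 31,600 = 99,700 L
S = 2,249,500 / 99,700 = 22.5627 ppt

22.56 ppt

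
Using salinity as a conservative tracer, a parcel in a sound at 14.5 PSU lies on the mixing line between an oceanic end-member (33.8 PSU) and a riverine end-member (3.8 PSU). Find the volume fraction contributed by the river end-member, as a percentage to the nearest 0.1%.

Let f be the freshwater fraction. Salt balance per unit volume:
f×3.8 + (1−f)×33.8 = 14.5
f = (33.8 − 14.5) / (33.8 − 3.8) = 19.3/30 = 0.6433

64.3%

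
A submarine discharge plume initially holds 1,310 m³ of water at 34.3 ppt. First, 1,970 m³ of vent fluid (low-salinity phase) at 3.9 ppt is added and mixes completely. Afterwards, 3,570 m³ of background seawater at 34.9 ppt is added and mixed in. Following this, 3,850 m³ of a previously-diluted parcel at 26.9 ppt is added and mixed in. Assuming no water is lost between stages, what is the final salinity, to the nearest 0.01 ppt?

26.24 ppt

Total salt / total volume:
Initial salt = 1,310×34.3 = 44,933
After stage 1: salt = 44,933 + 1,970×3.9 = 52,616; volume = 3,280 m³; S = 16.041 ppt
After stage 2: salt = 52,616 + 3,570×34.9 = 177,209; volume = 6,850 m³; S = 25.87 ppt
After stage 3: salt = 177,209 + 3,850×26.9 = 280,774; volume = 10,700 m³
S = 280,774 / 10,700 = 26.2406 ppt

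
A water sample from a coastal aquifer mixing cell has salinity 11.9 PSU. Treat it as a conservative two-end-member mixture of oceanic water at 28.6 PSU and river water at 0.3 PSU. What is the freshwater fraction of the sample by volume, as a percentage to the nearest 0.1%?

Let f be the freshwater fraction. Salt balance per unit volume:
f×0.3 + (1−f)×28.6 = 11.9
f = (28.6 − 11.9) / (28.6 − 0.3) = 16.7/28.3 = 0.5901

59.0%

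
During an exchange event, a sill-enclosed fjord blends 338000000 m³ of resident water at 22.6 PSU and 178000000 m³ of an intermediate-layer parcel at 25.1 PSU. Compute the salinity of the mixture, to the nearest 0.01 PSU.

23.46 PSU

Mass of salt is conserved:
salt = 338,000,000×22.6 + 178,000,000×25.1 = 7,638,800,000 + 4,467,800,000 = 12,106,600,000
volume = 338,000,000 + 178,000,000 = 516,000,000 m³
S = 12,106,600,000 / 516,000,000 = 23.4624 PSU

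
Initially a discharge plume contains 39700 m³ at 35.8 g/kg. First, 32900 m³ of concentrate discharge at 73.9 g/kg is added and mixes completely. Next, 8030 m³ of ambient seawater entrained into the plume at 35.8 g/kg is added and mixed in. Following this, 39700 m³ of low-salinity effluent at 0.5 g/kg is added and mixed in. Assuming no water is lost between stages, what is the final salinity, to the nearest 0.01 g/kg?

Total salt / total volume:
Initial salt = 39,700×35.8 = 1,421,260
After stage 1: salt = 1,421,260 + 32,900×73.9 = 3,852,570; volume = 72,600 m³; S = 53.066 g/kg
After stage 2: salt = 3,852,570 + 8,030×35.8 = 4,140,044; volume = 80,630 m³; S = 51.346 g/kg
After stage 3: salt = 4,140,044 + 39,700×0.5 = 4,159,894; volume = 120,330 m³
S = 4,159,894 / 120,330 = 34.5707 g/kg

34.57 g/kg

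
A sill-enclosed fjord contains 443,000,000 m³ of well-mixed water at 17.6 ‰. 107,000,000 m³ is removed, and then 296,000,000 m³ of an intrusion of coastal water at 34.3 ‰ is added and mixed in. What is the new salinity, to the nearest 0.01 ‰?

25.42 ‰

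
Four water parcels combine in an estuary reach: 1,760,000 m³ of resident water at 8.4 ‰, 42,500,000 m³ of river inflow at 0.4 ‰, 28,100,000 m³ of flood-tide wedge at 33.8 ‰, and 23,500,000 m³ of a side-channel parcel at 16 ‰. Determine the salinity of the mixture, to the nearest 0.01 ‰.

Total salt / total volume:
salt = 1,760,000×8.4 + 42,500,000×0.4 + 28,100,000×33.8 + 23,500,000×16 = 14,784,000 + 17,000,000 + 949,780,000 + 376,000,000 = 1,357,564,000
volume = 1,760,000 + 42,500,000 + 28,100,000 + 23,500,000 = 95,860,000 m³
S = 1,357,564,000 / 95,860,000 = 14.1619 ‰

14.16 ‰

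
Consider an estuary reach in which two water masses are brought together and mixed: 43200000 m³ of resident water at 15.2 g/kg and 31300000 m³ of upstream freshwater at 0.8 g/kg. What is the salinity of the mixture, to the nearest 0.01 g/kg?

9.15 g/kg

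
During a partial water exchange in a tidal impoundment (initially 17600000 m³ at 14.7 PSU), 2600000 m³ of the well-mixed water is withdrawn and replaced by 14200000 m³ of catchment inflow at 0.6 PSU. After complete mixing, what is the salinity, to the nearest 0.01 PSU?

Remaining after removal: 15,000,000 m³ at 14.7 PSU (salt = 220,500,000)
After addition: salt = 220,500,000 + 14,200,000×0.6 = 229,020,000; volume = 29,200,000 m³
S = 229,020,000 / 29,200,000 = 7.8432 PSU

7.84 PSU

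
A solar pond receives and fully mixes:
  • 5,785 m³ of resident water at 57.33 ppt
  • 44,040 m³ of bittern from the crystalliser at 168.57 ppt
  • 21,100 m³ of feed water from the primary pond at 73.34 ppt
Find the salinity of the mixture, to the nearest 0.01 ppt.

Total salt / total volume:
salt = 5,785×57.33 + 44,040×168.57 + 21,100×73.34 = 331,654.05 + 7,423,822.8 + 1,547,474 = 9,302,950.85
volume = 5,785 + 44,040 + 21,100 = 70,925 m³
S = 9,302,950.85 / 70,925 = 131.166 ppt

131.17 ppt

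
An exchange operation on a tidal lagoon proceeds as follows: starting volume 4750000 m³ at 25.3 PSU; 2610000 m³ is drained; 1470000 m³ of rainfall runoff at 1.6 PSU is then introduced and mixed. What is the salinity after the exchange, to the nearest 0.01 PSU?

15.65 PSU

Remaining after removal: 2,140,000 m³ at 25.3 PSU (salt = 54,142,000)
After addition: salt = 54,142,000 + 1,470,000×1.6 = 56,494,000; volume = 3,610,000 m³
S = 56,494,000 / 3,610,000 = 15.6493 PSU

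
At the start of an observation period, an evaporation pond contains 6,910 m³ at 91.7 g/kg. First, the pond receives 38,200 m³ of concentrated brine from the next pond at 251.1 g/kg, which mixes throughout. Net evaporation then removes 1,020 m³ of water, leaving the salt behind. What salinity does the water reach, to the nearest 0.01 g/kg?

231.93 g/kg

After mixing: salt = 6,910×91.7 + 38,200×251.1 = 10,225,667; volume = 45,110 m³
After evaporation: salt unchanged = 10,225,667; volume = 45,110 − 1,020 = 44,090 m³
S = 10,225,667 / 44,090 = 231.9271 g/kg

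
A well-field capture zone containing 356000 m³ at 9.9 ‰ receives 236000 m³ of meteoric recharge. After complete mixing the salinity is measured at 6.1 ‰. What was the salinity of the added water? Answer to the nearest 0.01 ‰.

Salt balance: 356,000×9.9 + 236,000×S = 592,000×6.1
3,524,400 + 236,000·S = 3,611,200
S = (3,611,200 − 3,524,400) / 236,000 = 0.3678 ‰

0.37 ‰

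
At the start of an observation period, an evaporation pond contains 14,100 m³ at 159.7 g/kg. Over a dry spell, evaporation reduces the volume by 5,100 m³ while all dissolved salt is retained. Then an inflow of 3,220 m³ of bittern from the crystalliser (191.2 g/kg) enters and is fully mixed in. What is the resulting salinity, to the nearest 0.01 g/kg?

234.65 g/kg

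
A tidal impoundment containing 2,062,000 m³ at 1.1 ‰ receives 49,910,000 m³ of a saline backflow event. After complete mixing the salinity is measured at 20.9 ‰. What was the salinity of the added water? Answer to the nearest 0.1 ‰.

Salt balance: 2,062,000×1.1 + 49,910,000×S = 51,972,000×20.9
2,268,200 + 49,910,000·S = 1,086,214,800
S = (1,086,214,800 − 2,268,200) / 49,910,000 = 21.718 ‰

21.7 ‰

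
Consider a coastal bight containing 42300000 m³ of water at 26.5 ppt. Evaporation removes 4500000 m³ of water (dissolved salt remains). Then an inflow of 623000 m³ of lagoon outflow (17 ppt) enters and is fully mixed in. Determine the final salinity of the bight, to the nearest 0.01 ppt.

29.45 ppt

After evaporation: salt = 42,300,000×26.5 = 1,120,950,000; volume = 42,300,000 − 4,500,000 = 37,800,000 m³
After mixing: salt = 1,120,950,000 + 623,000×17 = 1,131,541,000; volume = 37,800,000 + 623,000 = 38,423,000 m³
S = 1,131,541,000 / 38,423,000 = 29.4496 ppt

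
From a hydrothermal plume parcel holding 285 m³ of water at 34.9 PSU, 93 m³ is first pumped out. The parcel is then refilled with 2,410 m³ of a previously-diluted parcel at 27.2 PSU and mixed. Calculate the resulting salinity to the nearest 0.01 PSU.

Remaining after removal: 192 m³ at 34.9 PSU (salt = 6,700.8)
After addition: salt = 6,700.8 + 2,410×27.2 = 72,252.8; volume = 2,602 m³
S = 72,252.8 / 2,602 = 27.7682 PSU

27.77 PSU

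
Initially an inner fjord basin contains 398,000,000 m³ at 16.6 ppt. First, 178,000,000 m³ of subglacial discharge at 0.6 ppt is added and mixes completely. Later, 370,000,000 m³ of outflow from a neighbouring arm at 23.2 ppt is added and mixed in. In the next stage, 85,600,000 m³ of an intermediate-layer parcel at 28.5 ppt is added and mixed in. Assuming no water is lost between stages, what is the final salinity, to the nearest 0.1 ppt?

17.2 ppt

By conservation of dissolved salt,
Initial salt = 398,000,000×16.6 = 6,606,800,000
After stage 1: salt = 6,606,800,000 + 178,000,000×0.6 = 6,713,600,000; volume = 576,000,000 m³; S = 11.656 ppt
After stage 2: salt = 6,713,600,000 + 370,000,000×23.2 = 15,297,600,000; volume = 946,000,000 m³; S = 16.171 ppt
After stage 3: salt = 15,297,600,000 + 85,600,000×28.5 = 17,737,200,000; volume = 1,031,600,000 m³
S = 17,737,200,000 / 1,031,600,000 = 17.1939 ppt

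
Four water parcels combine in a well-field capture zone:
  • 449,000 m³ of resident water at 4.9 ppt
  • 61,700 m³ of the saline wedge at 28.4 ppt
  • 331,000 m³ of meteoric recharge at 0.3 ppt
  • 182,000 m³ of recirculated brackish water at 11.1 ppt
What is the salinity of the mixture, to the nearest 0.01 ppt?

Weighted by volume,
salt = 449,000×4.9 + 61,700×28.4 + 331,000×0.3 + 182,000×11.1 = 2,200,100 + 1,752,280 + 99,300 + 2,020,200 = 6,071,880
volume = 449,000 + 61,700 + 331,000 + 182,000 = 1,023,700 m³
S = 6,071,880 / 1,023,700 = 5.9313 ppt

5.93 ppt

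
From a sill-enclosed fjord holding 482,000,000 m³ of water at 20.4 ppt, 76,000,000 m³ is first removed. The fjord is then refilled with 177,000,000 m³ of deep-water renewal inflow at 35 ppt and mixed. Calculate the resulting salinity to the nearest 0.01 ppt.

24.83 ppt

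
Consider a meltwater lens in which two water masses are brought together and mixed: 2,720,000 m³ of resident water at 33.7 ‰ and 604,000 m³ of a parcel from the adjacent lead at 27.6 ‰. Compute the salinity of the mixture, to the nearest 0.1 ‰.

32.6 ‰

Salt balance:
salt = 2,720,000×33.7 + 604,000×27.6 = 91,664,000 + 16,670,400 = 108,334,400
volume = 2,720,000 + 604,000 = 3,324,000 m³
S = 108,334,400 / 3,324,000 = 32.592 ‰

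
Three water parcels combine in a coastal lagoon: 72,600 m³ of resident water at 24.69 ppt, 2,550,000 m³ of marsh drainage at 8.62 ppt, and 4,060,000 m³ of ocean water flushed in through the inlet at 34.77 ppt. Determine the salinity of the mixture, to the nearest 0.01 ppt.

Mass of salt is conserved:
salt = 72,600×24.69 + 2,550,000×8.62 + 4,060,000×34.77 = 1,792,494 + 21,981,000 + 141,166,200 = 164,939,694
volume = 72,600 + 2,550,000 + 4,060,000 = 6,682,600 m³
S = 164,939,694 / 6,682,600 = 24.682 ppt

24.68 ppt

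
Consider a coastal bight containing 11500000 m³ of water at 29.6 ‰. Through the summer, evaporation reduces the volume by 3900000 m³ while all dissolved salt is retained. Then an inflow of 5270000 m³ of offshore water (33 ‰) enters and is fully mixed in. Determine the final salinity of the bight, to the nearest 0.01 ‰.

39.96 ‰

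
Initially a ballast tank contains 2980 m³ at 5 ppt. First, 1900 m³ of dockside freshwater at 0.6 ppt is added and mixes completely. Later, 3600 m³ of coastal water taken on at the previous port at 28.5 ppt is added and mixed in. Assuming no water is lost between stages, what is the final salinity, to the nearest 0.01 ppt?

13.99 ppt

Weighted by volume,
Initial salt = 2,980×5 = 14,900
After stage 1: salt = 14,900 + 1,900×0.6 = 16,040; volume = 4,880 m³; S = 3.287 ppt
After stage 2: salt = 16,040 + 3,600×28.5 = 118,640; volume = 8,480 m³
S = 118,640 / 8,480 = 13.9906 ppt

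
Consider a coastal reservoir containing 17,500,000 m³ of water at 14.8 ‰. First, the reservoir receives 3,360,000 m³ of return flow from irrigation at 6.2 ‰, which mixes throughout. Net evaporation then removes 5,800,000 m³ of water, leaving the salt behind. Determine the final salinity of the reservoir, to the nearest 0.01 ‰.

18.58 ‰

After mixing: salt = 17,500,000×14.8 + 3,360,000×6.2 = 279,832,000; volume = 20,860,000 m³
After evaporation: salt unchanged = 279,832,000; volume = 20,860,000 − 5,800,000 = 15,060,000 m³
S = 279,832,000 / 15,060,000 = 18.5811 ‰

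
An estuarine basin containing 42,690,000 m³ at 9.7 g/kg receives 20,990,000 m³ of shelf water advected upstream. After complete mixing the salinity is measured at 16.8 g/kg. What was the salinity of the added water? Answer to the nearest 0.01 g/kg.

Salt balance: 42,690,000×9.7 + 20,990,000×S = 63,680,000×16.8
414,093,000 + 20,990,000·S = 1,069,824,000
S = (1,069,824,000 − 414,093,000) / 20,990,000 = 31.2402 g/kg

31.24 g/kg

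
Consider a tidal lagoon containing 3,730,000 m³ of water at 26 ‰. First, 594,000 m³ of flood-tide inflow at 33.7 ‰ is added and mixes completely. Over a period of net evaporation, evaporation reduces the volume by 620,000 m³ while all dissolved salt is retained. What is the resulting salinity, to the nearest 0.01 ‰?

After mixing: salt = 3,730,000×26 + 594,000×33.7 = 116,997,800; volume = 4,324,000 m³
After evaporation: salt unchanged = 116,997,800; volume = 4,324,000 − 620,000 = 3,704,000 m³
S = 116,997,800 / 3,704,000 = 31.5869 ‰

31.59 ‰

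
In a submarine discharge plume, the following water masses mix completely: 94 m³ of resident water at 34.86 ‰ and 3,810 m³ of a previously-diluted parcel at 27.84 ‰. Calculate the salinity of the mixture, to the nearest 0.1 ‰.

28.0 ‰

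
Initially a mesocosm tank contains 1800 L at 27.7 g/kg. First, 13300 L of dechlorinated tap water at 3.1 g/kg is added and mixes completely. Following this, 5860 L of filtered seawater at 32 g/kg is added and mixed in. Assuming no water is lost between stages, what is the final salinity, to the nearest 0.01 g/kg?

By conservation of dissolved salt,
Initial salt = 1,800×27.7 = 49,860
After stage 1: salt = 49,860 + 13,300×3.1 = 91,090; volume = 15,100 L; S = 6.032 g/kg
After stage 2: salt = 91,090 + 5,860×32 = 278,610; volume = 20,960 L
S = 278,610 / 20,960 = 13.2925 g/kg

13.29 g/kg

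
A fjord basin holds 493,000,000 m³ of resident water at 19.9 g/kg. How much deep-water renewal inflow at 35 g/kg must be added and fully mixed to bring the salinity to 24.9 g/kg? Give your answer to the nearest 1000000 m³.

244000000 m³

Salt balance: 493,000,000×19.9 + V×35 = (493,000,000+V)×24.9
9,810,700,000 + 35V = 12,275,700,000 + 24.9V
2,465,000,000 = 10.1V
V = 244,059,405.94 m³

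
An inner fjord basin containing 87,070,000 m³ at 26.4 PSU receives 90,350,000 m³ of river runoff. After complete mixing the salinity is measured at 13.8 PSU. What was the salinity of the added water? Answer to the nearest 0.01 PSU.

1.66 PSU

Salt balance: 87,070,000×26.4 + 90,350,000×S = 177,420,000×13.8
2,298,648,000 + 90,350,000·S = 2,448,396,000
S = (2,448,396,000 − 2,298,648,000) / 90,350,000 = 1.6574 PSU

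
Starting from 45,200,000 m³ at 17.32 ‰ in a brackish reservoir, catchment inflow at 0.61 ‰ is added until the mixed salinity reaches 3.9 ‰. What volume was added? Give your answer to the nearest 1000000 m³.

Salt balance: 45,200,000×17.32 + V×0.61 = (45,200,000+V)×3.9
782,864,000 + 0.61V = 176,280,000 + 3.9V
606,584,000 = 3.29V
V = 184,372,036.47 m³

184000000 m³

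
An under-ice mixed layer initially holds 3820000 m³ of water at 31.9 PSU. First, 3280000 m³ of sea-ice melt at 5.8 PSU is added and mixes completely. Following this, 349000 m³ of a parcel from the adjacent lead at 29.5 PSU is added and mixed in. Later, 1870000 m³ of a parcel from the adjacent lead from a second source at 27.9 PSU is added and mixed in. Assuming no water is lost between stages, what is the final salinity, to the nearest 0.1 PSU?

Weighted by volume,
Initial salt = 3,820,000×31.9 = 121,858,000
After stage 1: salt = 121,858,000 + 3,280,000×5.8 = 140,882,000; volume = 7,100,000 m³; S = 19.843 PSU
After stage 2: salt = 140,882,000 + 349,000×29.5 = 151,177,500; volume = 7,449,000 m³; S = 20.295 PSU
After stage 3: salt = 151,177,500 + 1,870,000×27.9 = 203,350,500; volume = 9,319,000 m³
S = 203,350,500 / 9,319,000 = 21.8211 PSU

21.8 PSU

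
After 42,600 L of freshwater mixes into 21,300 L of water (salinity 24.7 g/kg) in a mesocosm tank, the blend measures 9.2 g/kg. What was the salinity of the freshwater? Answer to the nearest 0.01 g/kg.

1.45 g/kg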